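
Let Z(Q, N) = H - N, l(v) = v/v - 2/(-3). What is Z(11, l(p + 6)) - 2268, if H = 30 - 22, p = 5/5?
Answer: -6785/3 ≈ -2261.7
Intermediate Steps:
p = 1 (p = 5*(1/5) = 1)
H = 8
l(v) = 5/3 (l(v) = 1 - 2*(-1/3) = 1 + 2/3 = 5/3)
Z(Q, N) = 8 - N
Z(11, l(p + 6)) - 2268 = (8 - 1*5/3) - 2268 = (8 - 5/3) - 2268 = 19/3 - 2268 = -6785/3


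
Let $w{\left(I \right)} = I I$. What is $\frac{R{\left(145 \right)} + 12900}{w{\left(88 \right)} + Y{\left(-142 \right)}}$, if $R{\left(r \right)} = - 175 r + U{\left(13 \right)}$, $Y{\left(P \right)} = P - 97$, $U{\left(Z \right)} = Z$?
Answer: $- \frac{12462}{7505} \approx -1.6605$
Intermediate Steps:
$w{\left(I \right)} = I^{2}$
$Y{\left(P \right)} = -97 + P$
$R{\left(r \right)} = 13 - 175 r$ ($R{\left(r \right)} = - 175 r + 13 = 13 - 175 r$)
$\frac{R{\left(145 \right)} + 12900}{w{\left(88 \right)} + Y{\left(-142 \right)}} = \frac{\left(13 - 25375\right) + 12900}{88^{2} - 239} = \frac{\left(13 - 25375\right) + 12900}{7744 - 239} = \frac{-25362 + 12900}{7505} = \left(-12462\right) \frac{1}{7505} = - \frac{12462}{7505}$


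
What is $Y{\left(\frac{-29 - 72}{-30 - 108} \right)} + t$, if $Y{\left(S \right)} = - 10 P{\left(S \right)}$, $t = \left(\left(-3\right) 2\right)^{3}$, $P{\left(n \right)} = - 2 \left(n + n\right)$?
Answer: $- \frac{12884}{69} \approx -186.72$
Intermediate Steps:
$P{\left(n \right)} = - 4 n$ ($P{\left(n \right)} = - 2 \cdot 2 n = - 4 n$)
$t = -216$ ($t = \left(-6\right)^{3} = -216$)
$Y{\left(S \right)} = 40 S$ ($Y{\left(S \right)} = - 10 \left(- 4 S\right) = 40 S$)
$Y{\left(\frac{-29 - 72}{-30 - 108} \right)} + t = 40 \frac{-29 - 72}{-30 - 108} - 216 = 40 \left(- \frac{101}{-138}\right) - 216 = 40 \left(\left(-101\right) \left(- \frac{1}{138}\right)\right) - 216 = 40 \cdot \frac{101}{138} - 216 = \frac{2020}{69} - 216 = - \frac{12884}{69}$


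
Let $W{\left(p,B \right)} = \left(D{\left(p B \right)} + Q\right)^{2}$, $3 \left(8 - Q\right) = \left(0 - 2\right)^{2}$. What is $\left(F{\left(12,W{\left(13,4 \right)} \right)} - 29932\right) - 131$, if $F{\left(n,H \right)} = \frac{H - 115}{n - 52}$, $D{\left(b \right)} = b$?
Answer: $- \frac{10852621}{360} \approx -30146.0$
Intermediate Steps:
$Q = \frac{20}{3}$ ($Q = 8 - \frac{\left(0 - 2\right)^{2}}{3} = 8 - \frac{\left(-2\right)^{2}}{3} = 8 - \frac{4}{3} = \frac{20}{3} \approx 6.6667$)
$W{\left(p,B \right)} = \left(\frac{20}{3} + B p\right)^{2}$ ($W{\left(p,B \right)} = \left(p B + \frac{20}{3}\right)^{2} = \left(B p + \frac{20}{3}\right)^{2} = \left(\frac{20}{3} + B p\right)^{2}$)
$F{\left(n,H \right)} = \frac{-115 + H}{-52 + n}$
$\left(F{\left(12,W{\left(13,4 \right)} \right)} - 29932\right) - 131 = \left(\frac{-115 + \frac{\left(20 + 3 \cdot 4 \cdot 13\right)^{2}}{9}}{-52 + 12} - 29932\right) - 131 = \left(\frac{-115 + \frac{\left(20 + 156\right)^{2}}{9}}{-40} - 29932\right) - 131 = \left(- \frac{-115 + \frac{176^{2}}{9}}{40} - 29932\right) - 131 = \left(- \frac{-115 + \frac{1}{9} \cdot 30976}{40} - 29932\right) - 131 = \left(- \frac{-115 + \frac{30976}{9}}{40} - 29932\right) - 131 = \left(\left(- \frac{1}{40}\right) \frac{29941}{9} - 29932\right) - 131 = \left(- \frac{29941}{360} - 29932\right) - 131 = - \frac{10805461}{360} - 131 = - \frac{10852621}{360}$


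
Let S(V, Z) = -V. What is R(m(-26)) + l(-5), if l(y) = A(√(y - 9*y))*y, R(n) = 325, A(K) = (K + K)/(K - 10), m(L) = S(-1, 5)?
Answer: 995/3 + 10*√10/3 ≈ 342.21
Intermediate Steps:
m(L) = 1 (m(L) = -1*(-1) = 1)
A(K) = 2*K/(-10 + K) (A(K) = (2*K)/(-10 + K) = 2*K/(-10 + K))
l(y) = 4*y*√2*√(-y)/(-10 + 2*√2*√(-y)) (l(y) = (2*√(y - 9*y)/(-10 + √(y - 9*y)))*y = (2*√(-8*y)/(-10 + √(-8*y)))*y = (2*(2*√2*√(-y))/(-10 + 2*√2*√(-y)))*y = (4*√2*√(-y)/(-10 + 2*√2*√(-y)))*y = 4*y*√2*√(-y)/(-10 + 2*√2*√(-y)))
R(m(-26)) + l(-5) = 325 - 2*√2*(-1*(-5))^(3/2)/(-5 + √2*√(-1*(-5))) = 325 - 2*√2*5^(3/2)/(-5 + √2*√5) = 325 - 2*√2*5*√5/(-5 + √10) = 325 - 10*√10/(-5 + √10)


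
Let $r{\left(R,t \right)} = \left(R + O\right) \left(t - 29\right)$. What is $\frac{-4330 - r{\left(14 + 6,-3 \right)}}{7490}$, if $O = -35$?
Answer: $- \frac{481}{749} \approx -0.64219$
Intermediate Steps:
$r{\left(R,t \right)} = \left(-35 + R\right) \left(-29 + t\right)$ ($r{\left(R,t \right)} = \left(R - 35\right) \left(t - 29\right) = \left(-35 + R\right) \left(-29 + t\right)$)
$\frac{-4330 - r{\left(14 + 6,-3 \right)}}{7490} = \frac{-4330 - \left(1015 - -105 - 29 \left(14 + 6\right) + \left(14 + 6\right) \left(-3\right)\right)}{7490} = \left(-4330 - \left(1015 + 105 - 580 + 20 \left(-3\right)\right)\right) \frac{1}{7490} = \left(-4330 - \left(1015 + 105 - 580 - 60\right)\right) \frac{1}{7490} = \left(-4330 - 480\right) \frac{1}{7490} = \left(-4810\right) \frac{1}{7490} = - \frac{481}{749}$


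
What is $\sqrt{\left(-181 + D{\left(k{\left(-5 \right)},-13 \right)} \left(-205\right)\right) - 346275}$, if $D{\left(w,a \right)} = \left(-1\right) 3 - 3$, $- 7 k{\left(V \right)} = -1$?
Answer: $i \sqrt{345226} \approx 587.56 i$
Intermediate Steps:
$k{\left(V \right)} = \frac{1}{7}$ ($k{\left(V \right)} = \left(- \frac{1}{7}\right) \left(-1\right) = \frac{1}{7}$)
$D{\left(w,a \right)} = -6$ ($D{\left(w,a \right)} = -3 - 3 = -6$)
$\sqrt{\left(-181 + D{\left(k{\left(-5 \right)},-13 \right)} \left(-205\right)\right) - 346275} = \sqrt{\left(-181 - -1230\right) - 346275} = \sqrt{\left(-181 + 1230\right) - 346275} = \sqrt{1049 - 346275} = \sqrt{-345226} = i \sqrt{345226}$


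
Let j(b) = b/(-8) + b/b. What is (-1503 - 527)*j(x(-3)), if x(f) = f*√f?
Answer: -2030 - 3045*I*√3/4 ≈ -2030.0 - 1318.5*I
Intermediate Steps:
x(f) = f^(3/2)
j(b) = 1 - b/8 (j(b) = b*(-⅛) + 1 = -b/8 + 1 = 1 - b/8)
(-1503 - 527)*j(x(-3)) = (-1503 - 527)*(1 - (-3)*I*√3/8) = -2030*(1 - (-3)*I*√3/8) = -2030*(1 + 3*I*√3/8) = -2030 - 3045*I*√3/4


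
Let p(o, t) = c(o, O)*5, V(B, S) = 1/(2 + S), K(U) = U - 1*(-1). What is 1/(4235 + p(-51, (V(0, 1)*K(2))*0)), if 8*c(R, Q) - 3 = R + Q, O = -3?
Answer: 8/33625 ≈ 0.00023792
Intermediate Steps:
K(U) = 1 + U (K(U) = U + 1 = 1 + U)
c(R, Q) = 3/8 + Q/8 + R/8 (c(R, Q) = 3/8 + (R + Q)/8 = 3/8 + (Q + R)/8 = 3/8 + (Q/8 + R/8) = 3/8 + Q/8 + R/8)
p(o, t) = 5*o/8 (p(o, t) = (3/8 + (1/8)*(-3) + o/8)*5 = (3/8 - 3/8 + o/8)*5 = (o/8)*5 = 5*o/8)
1/(4235 + p(-51, (V(0, 1)*K(2))*0)) = 1/(4235 + (5/8)*(-51)) = 1/(4235 - 255/8) = 1/(33625/8) = 8/33625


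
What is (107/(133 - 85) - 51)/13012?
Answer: -2341/624576 ≈ -0.0037481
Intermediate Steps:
(107/(133 - 85) - 51)/13012 = (107/48 - 51)*(1/13012) = -2341/48*1/13012 = -2341/624576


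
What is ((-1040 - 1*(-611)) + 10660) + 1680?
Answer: 11911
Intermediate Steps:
((-1040 - 1*(-611)) + 10660) + 1680 = ((-1040 + 611) + 10660) + 1680 = (-429 + 10660) + 1680 = 10231 + 1680 = 11911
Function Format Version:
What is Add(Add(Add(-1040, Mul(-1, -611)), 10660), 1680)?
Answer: 11911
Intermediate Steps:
Add(Add(Add(-1040, Mul(-1, -611)), 10660), 1680) = Add(Add(Add(-1040, 611), 10660), 1680) = Add(Add(-429, 10660), 1680) = Add(10231, 1680) = 11911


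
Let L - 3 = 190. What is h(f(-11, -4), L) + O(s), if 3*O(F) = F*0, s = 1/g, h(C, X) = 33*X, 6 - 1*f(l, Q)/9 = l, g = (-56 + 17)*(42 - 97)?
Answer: 6369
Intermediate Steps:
g = 2145 (g = -39*(-55) = 2145)
f(l, Q) = 54 - 9*l
L = 193 (L = 3 + 190 = 193)
s = 1/2145 ≈ 0.00046620
O(F) = 0 (O(F) = (F*0)/3 = (1/3)*0 = 0)
h(f(-11, -4), L) + O(s) = 33*193 + 0 = 6369 + 0 = 6369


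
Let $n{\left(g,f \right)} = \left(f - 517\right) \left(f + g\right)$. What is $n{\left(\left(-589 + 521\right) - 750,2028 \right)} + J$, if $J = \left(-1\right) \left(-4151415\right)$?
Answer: $5979725$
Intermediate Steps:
$n{\left(g,f \right)} = \left(-517 + f\right) \left(f + g\right)$
$J = 4151415$
$n{\left(\left(-589 + 521\right) - 750,2028 \right)} + J = \left(2028^{2} - 1048476 - 517 \left(\left(-589 + 521\right) - 750\right) + 2028 \left(\left(-589 + 521\right) - 750\right)\right) + 4151415 = \left(4112784 - 1048476 - 517 \left(-68 - 750\right) + 2028 \left(-68 - 750\right)\right) + 4151415 = \left(4112784 - 1048476 - -422906 + 2028 \left(-818\right)\right) + 4151415 = \left(4112784 - 1048476 + 422906 - 1658904\right) + 4151415 = 1828310 + 4151415 = 5979725$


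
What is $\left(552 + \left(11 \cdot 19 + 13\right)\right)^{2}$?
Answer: $599076$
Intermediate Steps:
$\left(552 + \left(11 \cdot 19 + 13\right)\right)^{2} = \left(552 + \left(209 + 13\right)\right)^{2} = \left(552 + 222\right)^{2} = 774^{2} = 599076$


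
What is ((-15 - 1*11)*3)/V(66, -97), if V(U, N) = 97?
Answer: -78/97 ≈ -0.80412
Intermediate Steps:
((-15 - 1*11)*3)/V(66, -97) = ((-15 - 1*11)*3)/97 = ((-15 - 11)*3)*(1/97) = -26*3*(1/97) = -78*1/97 = -78/97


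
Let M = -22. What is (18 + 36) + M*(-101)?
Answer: 2276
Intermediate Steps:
(18 + 36) + M*(-101) = (18 + 36) - 22*(-101) = 54 + 2222 = 2276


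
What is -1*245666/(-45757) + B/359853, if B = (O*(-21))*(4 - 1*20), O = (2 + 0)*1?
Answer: 29478131934/5488597907 ≈ 5.3708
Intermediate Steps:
O = 2 (O = 2*1 = 2)
B = 672 (B = (2*(-21))*(4 - 1*20) = -42*(4 - 20) = -42*(-16) = 672)
-1*245666/(-45757) + B/359853 = -1*245666/(-45757) + 672/359853 = -245666*(-1/45757) + 672*(1/359853) = 245666/45757 + 224/119951 = 29478131934/5488597907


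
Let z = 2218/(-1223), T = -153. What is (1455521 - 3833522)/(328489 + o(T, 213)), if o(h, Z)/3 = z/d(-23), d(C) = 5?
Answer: -14541476115/2008703581 ≈ -7.2392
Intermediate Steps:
z = -2218/1223 (z = 2218*(-1/1223) = -2218/1223 ≈ -1.8136)
o(h, Z) = -6654/6115 (o(h, Z) = 3*(-2218/1223/5) = 3*(-2218/1223*⅕) = 3*(-2218/6115) = -6654/6115)
(1455521 - 3833522)/(328489 + o(T, 213)) = (1455521 - 3833522)/(328489 - 6654/6115) = -2378001/2008703581/6115 = -2378001*6115/2008703581 = -14541476115/2008703581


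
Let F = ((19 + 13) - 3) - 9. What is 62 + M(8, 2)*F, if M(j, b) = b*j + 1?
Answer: 402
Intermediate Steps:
M(j, b) = 1 + b*j
F = 20 (F = (32 - 3) - 9 = 29 - 9 = 20)
62 + M(8, 2)*F = 62 + (1 + 2*8)*20 = 62 + (1 + 16)*20 = 62 + 17*20 = 62 + 340 = 402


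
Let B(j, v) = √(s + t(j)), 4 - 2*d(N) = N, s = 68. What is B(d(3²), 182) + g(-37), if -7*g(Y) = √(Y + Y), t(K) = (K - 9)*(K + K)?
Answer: √502/2 - I*√74/7 ≈ 11.203 - 1.2289*I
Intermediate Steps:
d(N) = 2 - N/2
t(K) = 2*K*(-9 + K) (t(K) = (-9 + K)*(2*K) = 2*K*(-9 + K))
B(j, v) = √(68 + 2*j*(-9 + j))
g(Y) = -√2*√Y/7 (g(Y) = -√(Y + Y)/7 = -√2*√Y/7)
B(d(3²), 182) + g(-37) = √2*√(34 + (2 - ½*3²)*(-9 + (2 - ½*3²))) - √2*√(-37)/7 = √2*√(34 + (2 - ½*9)*(-9 + (2 - ½*9))) - √2*I*√37/7 = √2*√(34 + (2 - 9/2)*(-9 + (2 - 9/2))) - I*√74/7 = √2*√(34 - 5*(-9 - 5/2)/2) - I*√74/7 = √2*√(34 - 5/2*(-23/2)) - I*√74/7 = √2*√(34 + 115/4) - I*√74/7 = √2*√(251/4) - I*√74/7 = √2*(√251/2) - I*√74/7 = √502/2 - I*√74/7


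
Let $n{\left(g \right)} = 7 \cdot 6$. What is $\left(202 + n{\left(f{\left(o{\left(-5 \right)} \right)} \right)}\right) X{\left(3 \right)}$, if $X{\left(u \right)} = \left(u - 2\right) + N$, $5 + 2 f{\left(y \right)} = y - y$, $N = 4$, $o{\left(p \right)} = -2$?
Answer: $1220$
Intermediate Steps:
$f{\left(y \right)} = - \frac{5}{2}$ ($f{\left(y \right)} = - \frac{5}{2} + \frac{y - y}{2} = - \frac{5}{2} + \frac{1}{2} \cdot 0 = - \frac{5}{2} + 0 = - \frac{5}{2}$)
$X{\left(u \right)} = 2 + u$ ($X{\left(u \right)} = \left(u - 2\right) + 4 = \left(-2 + u\right) + 4 = 2 + u$)
$n{\left(g \right)} = 42$
$\left(202 + n{\left(f{\left(o{\left(-5 \right)} \right)} \right)}\right) X{\left(3 \right)} = \left(202 + 42\right) \left(2 + 3\right) = 244 \cdot 5 = 1220$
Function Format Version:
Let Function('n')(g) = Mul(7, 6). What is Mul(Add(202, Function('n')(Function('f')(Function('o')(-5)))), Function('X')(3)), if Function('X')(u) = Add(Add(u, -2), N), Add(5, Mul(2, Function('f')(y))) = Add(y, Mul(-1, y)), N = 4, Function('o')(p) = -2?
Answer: 1220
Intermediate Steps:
Function('f')(y) = Rational(-5, 2) (Function('f')(y) = Add(Rational(-5, 2), Mul(Rational(1, 2), Add(y, Mul(-1, y)))) = Add(Rational(-5, 2), Mul(Rational(1, 2), 0)) = Add(Rational(-5, 2), 0) = Rational(-5, 2))
Function('X')(u) = Add(2, u) (Function('X')(u) = Add(Add(u, -2), 4) = Add(Add(-2, u), 4) = Add(2, u))
Function('n')(g) = 42
Mul(Add(202, Function('n')(Function('f')(Function('o')(-5)))), Function('X')(3)) = Mul(Add(202, 42), Add(2, 3)) = Mul(244, 5) = 1220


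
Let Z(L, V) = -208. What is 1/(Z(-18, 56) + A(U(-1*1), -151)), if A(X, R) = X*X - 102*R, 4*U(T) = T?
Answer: 16/243105 ≈ 6.5815e-5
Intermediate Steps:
U(T) = T/4
A(X, R) = X² - 102*R
1/(Z(-18, 56) + A(U(-1*1), -151)) = 1/(-208 + (((-1*1)/4)² - 102*(-151))) = 1/(-208 + (((¼)*(-1))² + 15402)) = 1/(-208 + ((-¼)² + 15402)) = 1/(-208 + (1/16 + 15402)) = 1/(-208 + 246433/16) = 1/(243105/16) = 16/243105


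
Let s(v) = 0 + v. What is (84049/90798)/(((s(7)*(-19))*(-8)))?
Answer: 12007/13801296 ≈ 0.00086999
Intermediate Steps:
s(v) = v
(84049/90798)/(((s(7)*(-19))*(-8))) = (84049/90798)/(((7*(-19))*(-8))) = (84049*(1/90798))/((-133*(-8))) = (84049/90798)/1064 = (84049/90798)*(1/1064) = 12007/13801296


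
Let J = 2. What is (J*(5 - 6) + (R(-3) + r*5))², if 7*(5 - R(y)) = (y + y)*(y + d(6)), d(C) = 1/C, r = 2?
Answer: 5476/49 ≈ 111.76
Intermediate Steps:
R(y) = 5 - 2*y*(⅙ + y)/7 (R(y) = 5 - (y + y)*(y + 1/6)/7 = 5 - 2*y*(y + ⅙)/7 = 5 - 2*y*(⅙ + y)/7)
(J*(5 - 6) + (R(-3) + r*5))² = (2*(5 - 6) + ((5 - 2/7*(-3)² - 1/21*(-3)) + 2*5))² = (2*(-1) + ((5 - 2/7*9 + ⅐) + 10))² = (-2 + ((5 - 18/7 + ⅐) + 10))² = (-2 + (18/7 + 10))² = (-2 + 88/7)² = (74/7)² = 5476/49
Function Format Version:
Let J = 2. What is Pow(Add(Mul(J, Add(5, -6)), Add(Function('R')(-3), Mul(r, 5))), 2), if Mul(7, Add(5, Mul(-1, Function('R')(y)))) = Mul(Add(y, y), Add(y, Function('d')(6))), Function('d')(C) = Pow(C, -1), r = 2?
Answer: Rational(5476, 49) ≈ 111.76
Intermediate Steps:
Function('R')(y) = Add(5, Mul(Rational(-2, 7), y, Add(Rational(1, 6), y))) (Function('R')(y) = Add(5, Mul(Rational(-1, 7), Mul(Add(y, y), Add(y, Pow(6, -1))))) = Add(5, Mul(Rational(-1, 7), Mul(Mul(2, y), Add(y, Rational(1, 6))))) = Add(5, Mul(Rational(-1, 7), Mul(Mul(2, y), Add(Rational(1, 6), y)))) = Add(5, Mul(Rational(-1, 7), Mul(2, y, Add(Rational(1, 6), y)))) = Add(5, Mul(Rational(-2, 7), y, Add(Rational(1, 6), y))))
Pow(Add(Mul(J, Add(5, -6)), Add(Function('R')(-3), Mul(r, 5))), 2) = Pow(Add(Mul(2, Add(5, -6)), Add(Add(5, Mul(Rational(-2, 7), Pow(-3, 2)), Mul(Rational(-1, 21), -3)), Mul(2, 5))), 2) = Pow(Add(Mul(2, -1), Add(Add(5, Mul(Rational(-2, 7), 9), Rational(1, 7)), 10)), 2) = Pow(Add(-2, Add(Add(5, Rational(-18, 7), Rational(1, 7)), 10)), 2) = Pow(Add(-2, Add(Rational(18, 7), 10)), 2) = Pow(Add(-2, Rational(88, 7)), 2) = Pow(Rational(74, 7), 2) = Rational(5476, 49)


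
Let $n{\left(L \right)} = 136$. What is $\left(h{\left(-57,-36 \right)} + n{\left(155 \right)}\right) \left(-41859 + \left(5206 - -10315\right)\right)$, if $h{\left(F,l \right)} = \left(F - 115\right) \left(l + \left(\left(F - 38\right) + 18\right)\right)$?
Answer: $-515487336$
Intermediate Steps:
$h{\left(F,l \right)} = \left(-115 + F\right) \left(-20 + F + l\right)$ ($h{\left(F,l \right)} = \left(-115 + F\right) \left(l + \left(\left(-38 + F\right) + 18\right)\right) = \left(-115 + F\right) \left(l + \left(-20 + F\right)\right) = \left(-115 + F\right) \left(-20 + F + l\right)$)
$\left(h{\left(-57,-36 \right)} + n{\left(155 \right)}\right) \left(-41859 + \left(5206 - -10315\right)\right) = \left(\left(2300 + \left(-57\right)^{2} - -7695 - -4140 - -2052\right) + 136\right) \left(-41859 + \left(5206 - -10315\right)\right) = \left(\left(2300 + 3249 + 7695 + 4140 + 2052\right) + 136\right) \left(-41859 + \left(5206 + 10315\right)\right) = \left(19436 + 136\right) \left(-41859 + 15521\right) = 19572 \left(-26338\right) = -515487336$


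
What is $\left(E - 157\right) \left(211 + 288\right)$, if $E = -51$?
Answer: $-103792$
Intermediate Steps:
$\left(E - 157\right) \left(211 + 288\right) = \left(-51 - 157\right) \left(211 + 288\right) = \left(-51 - 157\right) 499 = \left(-208\right) 499 = -103792$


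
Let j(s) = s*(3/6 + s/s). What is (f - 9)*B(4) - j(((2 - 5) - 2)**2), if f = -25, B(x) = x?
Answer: -347/2 ≈ -173.50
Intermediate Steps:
j(s) = 3*s/2 (j(s) = s*(3*(1/6) + 1) = s*(1/2 + 1) = s*(3/2) = 3*s/2)
(f - 9)*B(4) - j(((2 - 5) - 2)**2) = (-25 - 9)*4 - 3*((2 - 5) - 2)**2/2 = -34*4 - 3*(-3 - 2)**2/2 = -136 - 3*(-5)**2/2 = -136 - 3*25/2 = -136 - 1*75/2 = -136 - 75/2 = -347/2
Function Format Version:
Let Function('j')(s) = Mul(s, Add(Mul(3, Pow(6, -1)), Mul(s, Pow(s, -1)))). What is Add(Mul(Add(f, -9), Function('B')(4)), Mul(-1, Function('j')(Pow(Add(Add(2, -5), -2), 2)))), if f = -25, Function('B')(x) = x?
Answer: Rational(-347, 2) ≈ -173.50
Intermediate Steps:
Function('j')(s) = Mul(Rational(3, 2), s) (Function('j')(s) = Mul(s, Add(Mul(3, Rational(1, 6)), 1)) = Mul(s, Add(Rational(1, 2), 1)) = Mul(s, Rational(3, 2)) = Mul(Rational(3, 2), s))
Add(Mul(Add(f, -9), Function('B')(4)), Mul(-1, Function('j')(Pow(Add(Add(2, -5), -2), 2)))) = Add(Mul(Add(-25, -9), 4), Mul(-1, Mul(Rational(3, 2), Pow(Add(Add(2, -5), -2), 2)))) = Add(Mul(-34, 4), Mul(-1, Mul(Rational(3, 2), Pow(Add(-3, -2), 2)))) = Add(-136, Mul(-1, Mul(Rational(3, 2), Pow(-5, 2)))) = Add(-136, Mul(-1, Mul(Rational(3, 2), 25))) = Add(-136, Mul(-1, Rational(75, 2))) = Add(-136, Rational(-75, 2)) = Rational(-347, 2)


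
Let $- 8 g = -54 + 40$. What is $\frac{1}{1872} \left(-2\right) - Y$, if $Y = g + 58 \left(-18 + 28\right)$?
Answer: $- \frac{544519}{936} \approx -581.75$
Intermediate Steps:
$g = \frac{7}{4}$ ($g = - \frac{-54 + 40}{8} = \left(- \frac{1}{8}\right) \left(-14\right) = \frac{7}{4} \approx 1.75$)
$Y = \frac{2327}{4}$ ($Y = \frac{7}{4} + 58 \left(-18 + 28\right) = \frac{7}{4} + 58 \cdot 10 = \frac{7}{4} + 580 = \frac{2327}{4} \approx 581.75$)
$\frac{1}{1872} \left(-2\right) - Y = \frac{1}{1872} \left(-2\right) - \frac{2327}{4} = - \frac{1}{936} - \frac{2327}{4} = - \frac{544519}{936}$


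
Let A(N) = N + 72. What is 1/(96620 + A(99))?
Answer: 1/96791 ≈ 1.0332e-5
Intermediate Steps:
A(N) = 72 + N
1/(96620 + A(99)) = 1/(96620 + (72 + 99)) = 1/(96620 + 171) = 1/96791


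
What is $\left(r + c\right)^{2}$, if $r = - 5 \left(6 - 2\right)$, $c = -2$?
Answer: $484$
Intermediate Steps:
$r = -20$ ($r = \left(-5\right) 4 = -20$)
$\left(r + c\right)^{2} = \left(-20 - 2\right)^{2} = \left(-22\right)^{2} = 484$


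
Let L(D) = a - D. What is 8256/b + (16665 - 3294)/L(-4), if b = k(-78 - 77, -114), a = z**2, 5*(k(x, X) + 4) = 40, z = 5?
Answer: 73227/29 ≈ 2525.1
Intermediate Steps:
k(x, X) = 4 (k(x, X) = -4 + (1/5)*40 = -4 + 8 = 4)
a = 25 (a = 5**2 = 25)
b = 4
L(D) = 25 - D
8256/b + (16665 - 3294)/L(-4) = 8256/4 + (16665 - 3294)/(25 - 1*(-4)) = 8256*(1/4) + 13371/(25 + 4) = 2064 + 13371/29 = 73227/29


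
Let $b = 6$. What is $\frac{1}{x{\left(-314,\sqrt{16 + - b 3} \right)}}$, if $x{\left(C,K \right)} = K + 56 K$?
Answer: $- \frac{i \sqrt{2}}{114} \approx - 0.012405 i$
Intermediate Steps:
$x{\left(C,K \right)} = 57 K$
$\frac{1}{x{\left(-314,\sqrt{16 + - b 3} \right)}} = \frac{1}{57 \sqrt{16 + \left(-1\right) 6 \cdot 3}} = \frac{1}{57 \sqrt{16 - 18}} = \frac{1}{57 \sqrt{-2}} = \frac{1}{57 i \sqrt{2}} = - \frac{i \sqrt{2}}{114}$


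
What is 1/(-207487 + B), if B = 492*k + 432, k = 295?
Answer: -1/61915 ≈ -1.6151e-5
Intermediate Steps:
B = 145572 (B = 492*295 + 432 = 145140 + 432 = 145572)
1/(-207487 + B) = 1/(-207487 + 145572) = 1/(-61915) = -1/61915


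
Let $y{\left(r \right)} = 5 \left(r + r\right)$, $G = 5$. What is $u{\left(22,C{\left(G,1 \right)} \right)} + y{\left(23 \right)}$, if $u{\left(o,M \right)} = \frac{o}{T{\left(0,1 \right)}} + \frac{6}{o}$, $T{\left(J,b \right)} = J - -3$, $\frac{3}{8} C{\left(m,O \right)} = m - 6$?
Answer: $\frac{7841}{33} \approx 237.61$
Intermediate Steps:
$C{\left(m,O \right)} = -16 + \frac{8 m}{3}$ ($C{\left(m,O \right)} = \frac{8 \left(m - 6\right)}{3} = \frac{8 \left(-6 + m\right)}{3} = -16 + \frac{8 m}{3}$)
$T{\left(J,b \right)} = 3 + J$ ($T{\left(J,b \right)} = J + 3 = 3 + J$)
$u{\left(o,M \right)} = \frac{6}{o} + \frac{o}{3}$ ($u{\left(o,M \right)} = \frac{o}{3 + 0} + \frac{6}{o} = \frac{o}{3} + \frac{6}{o} = \frac{6}{o} + \frac{o}{3}$)
$y{\left(r \right)} = 10 r$ ($y{\left(r \right)} = 5 \cdot 2 r = 10 r$)
$u{\left(22,C{\left(G,1 \right)} \right)} + y{\left(23 \right)} = \left(\frac{6}{22} + \frac{1}{3} \cdot 22\right) + 10 \cdot 23 = \left(6 \cdot \frac{1}{22} + \frac{22}{3}\right) + 230 = \left(\frac{3}{11} + \frac{22}{3}\right) + 230 = \frac{251}{33} + 230 = \frac{7841}{33}$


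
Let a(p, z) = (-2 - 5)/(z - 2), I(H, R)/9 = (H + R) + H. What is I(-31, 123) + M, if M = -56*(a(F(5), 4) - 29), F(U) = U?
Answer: 2369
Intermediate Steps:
I(H, R) = 9*R + 18*H (I(H, R) = 9*((H + R) + H) = 9*(R + 2*H) = 9*R + 18*H)
a(p, z) = -7/(-2 + z)
M = 1820 (M = -56*(-7/(-2 + 4) - 29) = -56*(-7/2 - 29) = -56*(-65/2) = 1820)
I(-31, 123) + M = (9*123 + 18*(-31)) + 1820 = (1107 - 558) + 1820 = 549 + 1820 = 2369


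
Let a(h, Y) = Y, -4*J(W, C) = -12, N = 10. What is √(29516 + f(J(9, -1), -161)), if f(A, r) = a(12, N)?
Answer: √29526 ≈ 171.83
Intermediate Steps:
J(W, C) = 3 (J(W, C) = -¼*(-12) = 3)
f(A, r) = 10
√(29516 + f(J(9, -1), -161)) = √(29516 + 10) = √29526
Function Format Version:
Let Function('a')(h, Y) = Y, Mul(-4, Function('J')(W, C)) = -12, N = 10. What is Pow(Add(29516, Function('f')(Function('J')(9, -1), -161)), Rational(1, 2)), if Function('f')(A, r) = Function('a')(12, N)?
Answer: Pow(29526, Rational(1, 2)) ≈ 171.83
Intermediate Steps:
Function('J')(W, C) = 3 (Function('J')(W, C) = Mul(Rational(-1, 4), -12) = 3)
Function('f')(A, r) = 10
Pow(Add(29516, Function('f')(Function('J')(9, -1), -161)), Rational(1, 2)) = Pow(Add(29516, 10), Rational(1, 2)) = Pow(29526, Rational(1, 2))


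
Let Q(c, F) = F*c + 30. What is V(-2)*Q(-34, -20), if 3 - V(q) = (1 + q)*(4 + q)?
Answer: 3550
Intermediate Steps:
Q(c, F) = 30 + F*c
V(q) = 3 - (1 + q)*(4 + q)
V(-2)*Q(-34, -20) = (-1 - 1*(-2)**2 - 5*(-2))*(30 - 20*(-34)) = (-1 - 1*4 + 10)*(30 + 680) = (-1 - 4 + 10)*710 = 5*710 = 3550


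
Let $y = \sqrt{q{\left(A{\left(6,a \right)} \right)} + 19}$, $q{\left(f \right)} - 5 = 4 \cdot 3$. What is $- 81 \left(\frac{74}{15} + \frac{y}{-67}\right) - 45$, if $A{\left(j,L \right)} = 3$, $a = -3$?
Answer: $- \frac{146511}{335} \approx -437.35$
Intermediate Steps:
$q{\left(f \right)} = 17$ ($q{\left(f \right)} = 5 + 4 \cdot 3 = 5 + 12 = 17$)
$y = 6$ ($y = \sqrt{17 + 19} = \sqrt{36} = 6$)
$- 81 \left(\frac{74}{15} + \frac{y}{-67}\right) - 45 = - 81 \left(\frac{74}{15} + \frac{6}{-67}\right) - 45 = - 81 \left(74 \cdot \frac{1}{15} + 6 \left(- \frac{1}{67}\right)\right) - 45 = - 81 \left(\frac{74}{15} - \frac{6}{67}\right) - 45 = \left(-81\right) \frac{4868}{1005} - 45 = - \frac{131436}{335} - 45 = - \frac{146511}{335}$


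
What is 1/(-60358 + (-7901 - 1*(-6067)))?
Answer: -1/62192 ≈ -1.6079e-5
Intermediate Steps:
1/(-60358 + (-7901 - 1*(-6067))) = 1/(-60358 + (-7901 + 6067)) = 1/(-60358 - 1834) = 1/(-62192) = -1/62192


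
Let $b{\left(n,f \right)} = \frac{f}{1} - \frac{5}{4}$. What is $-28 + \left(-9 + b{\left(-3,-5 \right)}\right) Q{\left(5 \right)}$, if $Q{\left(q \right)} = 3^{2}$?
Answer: $- \frac{661}{4} \approx -165.25$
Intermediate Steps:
$Q{\left(q \right)} = 9$
$b{\left(n,f \right)} = - \frac{5}{4} + f$ ($b{\left(n,f \right)} = f 1 - \frac{5}{4} = f - \frac{5}{4} = - \frac{5}{4} + f$)
$-28 + \left(-9 + b{\left(-3,-5 \right)}\right) Q{\left(5 \right)} = -28 + \left(-9 - \frac{25}{4}\right) 9 = -28 - \frac{549}{4} = - \frac{661}{4}$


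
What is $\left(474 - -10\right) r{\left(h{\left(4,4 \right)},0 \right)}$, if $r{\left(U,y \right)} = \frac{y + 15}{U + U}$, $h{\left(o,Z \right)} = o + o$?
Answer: $\frac{1815}{4} \approx 453.75$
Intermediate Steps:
$h{\left(o,Z \right)} = 2 o$
$r{\left(U,y \right)} = \frac{15 + y}{2 U}$
$\left(474 - -10\right) r{\left(h{\left(4,4 \right)},0 \right)} = \left(474 - -10\right) \frac{15 + 0}{2 \cdot 2 \cdot 4} = \left(474 + \left(-110 + 120\right)\right) \frac{1}{2} \cdot \frac{1}{8} \cdot 15 = \left(474 + 10\right) \frac{1}{2} \cdot \frac{1}{8} \cdot 15 = 484 \cdot \frac{15}{16} = \frac{1815}{4}$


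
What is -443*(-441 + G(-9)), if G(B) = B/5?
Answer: 980802/5 ≈ 1.9616e+5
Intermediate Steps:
G(B) = B/5 (G(B) = B*(1/5) = B/5)
-443*(-441 + G(-9)) = -443*(-441 + (1/5)*(-9)) = -443*(-441 - 9/5) = -443*(-2214/5) = 980802/5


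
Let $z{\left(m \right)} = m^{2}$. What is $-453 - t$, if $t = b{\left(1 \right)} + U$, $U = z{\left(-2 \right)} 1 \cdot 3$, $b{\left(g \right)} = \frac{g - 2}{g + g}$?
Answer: $- \frac{929}{2} \approx -464.5$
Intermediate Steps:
$b{\left(g \right)} = \frac{-2 + g}{2 g}$
$U = 12$ ($U = \left(-2\right)^{2} \cdot 1 \cdot 3 = 4 \cdot 1 \cdot 3 = 4 \cdot 3 = 12$)
$t = \frac{23}{2}$ ($t = \frac{-2 + 1}{2 \cdot 1} + 12 = \frac{1}{2} \cdot 1 \left(-1\right) + 12 = - \frac{1}{2} + 12 = \frac{23}{2} \approx 11.5$)
$-453 - t = -453 - \frac{23}{2} = - \frac{929}{2}$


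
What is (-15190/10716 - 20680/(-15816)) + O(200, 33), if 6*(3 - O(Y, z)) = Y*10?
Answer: -1166769529/3530922 ≈ -330.44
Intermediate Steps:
O(Y, z) = 3 - 5*Y/3 (O(Y, z) = 3 - Y*10/6 = 3 - 5*Y/3)
(-15190/10716 - 20680/(-15816)) + O(200, 33) = (-15190/10716 - 20680/(-15816)) + (3 - 5/3*200) = (-15190*1/10716 - 20680*(-1/15816)) + (3 - 1000/3) = (-7595/5358 + 2585/1977) - 991/3 = -388295/3530922 - 991/3 = -1166769529/3530922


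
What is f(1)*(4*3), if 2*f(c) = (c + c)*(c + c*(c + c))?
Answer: 36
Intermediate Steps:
f(c) = c*(c + 2*c**2) (f(c) = ((c + c)*(c + c*(c + c)))/2 = ((2*c)*(c + c*(2*c)))/2 = ((2*c)*(c + 2*c**2))/2 = (2*c*(c + 2*c**2))/2 = c*(c + 2*c**2))
f(1)*(4*3) = (1**2*(1 + 2*1))*(4*3) = (1*(1 + 2))*12 = (1*3)*12 = 3*12 = 36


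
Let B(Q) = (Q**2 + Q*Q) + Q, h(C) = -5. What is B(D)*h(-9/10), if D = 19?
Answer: -3705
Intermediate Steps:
B(Q) = Q + 2*Q**2 (B(Q) = (Q**2 + Q**2) + Q = 2*Q**2 + Q = Q + 2*Q**2)
B(D)*h(-9/10) = (19*(1 + 2*19))*(-5) = (19*(1 + 38))*(-5) = (19*39)*(-5) = 741*(-5) = -3705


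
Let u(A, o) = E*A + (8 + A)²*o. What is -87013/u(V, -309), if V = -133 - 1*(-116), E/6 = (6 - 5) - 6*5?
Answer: 87013/22071 ≈ 3.9424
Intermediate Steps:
E = -174 (E = 6*((6 - 5) - 6*5) = 6*(1 - 30) = 6*(-29) = -174)
V = -17 (V = -133 + 116 = -17)
u(A, o) = -174*A + o*(8 + A)² (u(A, o) = -174*A + (8 + A)²*o = -174*A + o*(8 + A)²)
-87013/u(V, -309) = -87013/(-174*(-17) - 309*(8 - 17)²) = -87013/(2958 - 309*(-9)²) = -87013/(2958 - 309*81) = -87013/(2958 - 25029) = -87013/(-22071) = -87013*(-1/22071) = 87013/22071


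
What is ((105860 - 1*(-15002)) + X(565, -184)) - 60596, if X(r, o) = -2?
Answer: 60264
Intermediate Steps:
((105860 - 1*(-15002)) + X(565, -184)) - 60596 = ((105860 - 1*(-15002)) - 2) - 60596 = ((105860 + 15002) - 2) - 60596 = (120862 - 2) - 60596 = 120860 - 60596 = 60264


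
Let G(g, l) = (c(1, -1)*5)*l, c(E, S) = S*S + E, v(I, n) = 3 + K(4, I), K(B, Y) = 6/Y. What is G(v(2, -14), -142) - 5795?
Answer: -7215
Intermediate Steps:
v(I, n) = 3 + 6/I
c(E, S) = E + S² (c(E, S) = S² + E = E + S²)
G(g, l) = 10*l (G(g, l) = ((1 + (-1)²)*5)*l = ((1 + 1)*5)*l = (2*5)*l = 10*l)
G(v(2, -14), -142) - 5795 = 10*(-142) - 5795 = -1420 - 5795 = -7215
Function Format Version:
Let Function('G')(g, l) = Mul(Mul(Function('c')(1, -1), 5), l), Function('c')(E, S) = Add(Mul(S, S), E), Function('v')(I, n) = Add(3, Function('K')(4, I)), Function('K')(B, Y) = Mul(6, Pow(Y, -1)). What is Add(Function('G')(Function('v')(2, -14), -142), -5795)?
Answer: -7215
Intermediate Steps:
Function('v')(I, n) = Add(3, Mul(6, Pow(I, -1)))
Function('c')(E, S) = Add(E, Pow(S, 2)) (Function('c')(E, S) = Add(Pow(S, 2), E) = Add(E, Pow(S, 2)))
Function('G')(g, l) = Mul(10, l) (Function('G')(g, l) = Mul(Mul(Add(1, Pow(-1, 2)), 5), l) = Mul(Mul(Add(1, 1), 5), l) = Mul(Mul(2, 5), l) = Mul(10, l))
Add(Function('G')(Function('v')(2, -14), -142), -5795) = Add(Mul(10, -142), -5795) = Add(-1420, -5795) = -7215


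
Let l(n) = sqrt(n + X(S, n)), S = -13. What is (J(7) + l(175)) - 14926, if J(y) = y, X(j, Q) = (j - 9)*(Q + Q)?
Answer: -14919 + 5*I*sqrt(301) ≈ -14919.0 + 86.747*I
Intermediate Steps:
X(j, Q) = 2*Q*(-9 + j) (X(j, Q) = (-9 + j)*(2*Q) = 2*Q*(-9 + j))
l(n) = sqrt(43)*sqrt(-n) (l(n) = sqrt(n + 2*n*(-9 - 13)) = sqrt(n + 2*n*(-22)) = sqrt(n - 44*n) = sqrt(-43*n) = sqrt(43)*sqrt(-n))
(J(7) + l(175)) - 14926 = (7 + sqrt(43)*sqrt(-1*175)) - 14926 = (7 + sqrt(43)*sqrt(-175)) - 14926 = (7 + sqrt(43)*(5*I*sqrt(7))) - 14926 = (7 + 5*I*sqrt(301)) - 14926 = -14919 + 5*I*sqrt(301)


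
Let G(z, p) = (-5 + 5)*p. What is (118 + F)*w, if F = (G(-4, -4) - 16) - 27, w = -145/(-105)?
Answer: 725/7 ≈ 103.57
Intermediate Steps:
G(z, p) = 0 (G(z, p) = 0*p = 0)
w = 29/21 (w = -145*(-1/105) = 29/21 ≈ 1.3810)
F = -43 (F = (0 - 16) - 27 = -16 - 27 = -43)
(118 + F)*w = (118 - 43)*(29/21) = 75*(29/21) = 725/7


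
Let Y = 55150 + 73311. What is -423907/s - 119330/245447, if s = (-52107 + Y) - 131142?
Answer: 97508849389/13447550236 ≈ 7.2511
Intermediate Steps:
Y = 128461
s = -54788 (s = (-52107 + 128461) - 131142 = 76354 - 131142 = -54788)
-423907/s - 119330/245447 = -423907/(-54788) - 119330/245447 = -423907*(-1/54788) - 119330*1/245447 = 423907/54788 - 119330/245447 = 97508849389/13447550236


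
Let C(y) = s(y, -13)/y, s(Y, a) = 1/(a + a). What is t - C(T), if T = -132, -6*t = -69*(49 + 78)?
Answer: 5012435/3432 ≈ 1460.5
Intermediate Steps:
s(Y, a) = 1/(2*a)
t = 2921/2 (t = -(-23)*(49 + 78)/2 = -(-23)*127/2 = -1/6*(-8763) = 2921/2 ≈ 1460.5)
C(y) = -1/(26*y) (C(y) = ((1/2)/(-13))/y = ((1/2)*(-1/13))/y = -1/(26*y))
t - C(T) = 2921/2 - (-1)/(26*(-132)) = 2921/2 - (-1)*(-1)/(26*132) = 2921/2 - 1*1/3432 = 2921/2 - 1/3432 = 5012435/3432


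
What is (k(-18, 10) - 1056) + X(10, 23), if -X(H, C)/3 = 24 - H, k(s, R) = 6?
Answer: -1092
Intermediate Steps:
X(H, C) = -72 + 3*H (X(H, C) = -3*(24 - H) = -72 + 3*H)
(k(-18, 10) - 1056) + X(10, 23) = (6 - 1056) + (-72 + 3*10) = -1050 + (-72 + 30) = -1050 - 42 = -1092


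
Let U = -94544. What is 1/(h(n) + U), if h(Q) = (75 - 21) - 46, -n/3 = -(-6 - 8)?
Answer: -1/94536 ≈ -1.0578e-5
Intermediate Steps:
n = -42 (n = -(-3)*(-6 - 8) = -(-3)*(-14) = -3*14 = -42)
h(Q) = 8 (h(Q) = 54 - 46 = 8)
1/(h(n) + U) = 1/(8 - 94544) = 1/(-94536) = -1/94536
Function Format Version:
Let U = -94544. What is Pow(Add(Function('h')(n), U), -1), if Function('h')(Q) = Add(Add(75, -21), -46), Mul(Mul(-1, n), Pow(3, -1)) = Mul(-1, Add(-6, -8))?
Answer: Rational(-1, 94536) ≈ -1.0578e-5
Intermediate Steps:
n = -42 (n = Mul(-3, Mul(-1, Add(-6, -8))) = Mul(-3, Mul(-1, -14)) = Mul(-3, 14) = -42)
Function('h')(Q) = 8 (Function('h')(Q) = Add(54, -46) = 8)
Pow(Add(Function('h')(n), U), -1) = Pow(Add(8, -94544), -1) = Pow(-94536, -1) = Rational(-1, 94536)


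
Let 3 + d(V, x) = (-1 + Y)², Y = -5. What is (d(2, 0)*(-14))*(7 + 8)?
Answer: -6930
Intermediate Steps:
d(V, x) = 33 (d(V, x) = -3 + (-1 - 5)² = -3 + (-6)² = -3 + 36 = 33)
(d(2, 0)*(-14))*(7 + 8) = (33*(-14))*(7 + 8) = -462*15 = -6930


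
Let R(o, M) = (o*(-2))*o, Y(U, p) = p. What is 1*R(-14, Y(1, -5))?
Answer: -392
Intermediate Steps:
R(o, M) = -2*o² (R(o, M) = (-2*o)*o = -2*o²)
1*R(-14, Y(1, -5)) = 1*(-2*(-14)²) = 1*(-2*196) = 1*(-392) = -392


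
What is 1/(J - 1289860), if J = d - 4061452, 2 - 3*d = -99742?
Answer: -1/5318064 ≈ -1.8804e-7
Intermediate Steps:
d = 33248 (d = 2/3 - 1/3*(-99742) = 2/3 + 99742/3 = 33248)
J = -4028204 (J = 33248 - 4061452 = -4028204)
1/(J - 1289860) = 1/(-4028204 - 1289860) = 1/(-5318064) = -1/5318064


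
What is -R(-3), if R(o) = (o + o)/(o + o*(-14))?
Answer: 2/13 ≈ 0.15385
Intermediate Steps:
R(o) = -2/13 (R(o) = (2*o)/(o - 14*o) = (2*o)/((-13*o)) = (2*o)*(-1/(13*o)) = -2/13)
-R(-3) = -1*(-2/13) = 2/13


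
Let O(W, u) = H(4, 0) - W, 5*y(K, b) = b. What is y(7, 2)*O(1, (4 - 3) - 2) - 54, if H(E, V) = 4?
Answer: -264/5 ≈ -52.800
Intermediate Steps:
y(K, b) = b/5
O(W, u) = 4 - W
y(7, 2)*O(1, (4 - 3) - 2) - 54 = ((⅕)*2)*(4 - 1*1) - 54 = 2*(4 - 1)/5 - 54 = (⅖)*3 - 54 = 6/5 - 54 = -264/5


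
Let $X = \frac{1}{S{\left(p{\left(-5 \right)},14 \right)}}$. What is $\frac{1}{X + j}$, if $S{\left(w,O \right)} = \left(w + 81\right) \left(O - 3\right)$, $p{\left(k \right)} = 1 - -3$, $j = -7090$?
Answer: $- \frac{935}{6629149} \approx -0.00014104$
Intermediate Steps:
$p{\left(k \right)} = 4$ ($p{\left(k \right)} = 1 + 3 = 4$)
$S{\left(w,O \right)} = \left(-3 + O\right) \left(81 + w\right)$ ($S{\left(w,O \right)} = \left(81 + w\right) \left(-3 + O\right) = \left(-3 + O\right) \left(81 + w\right)$)
$X = \frac{1}{935}$ ($X = \frac{1}{-243 - 12 + 81 \cdot 14 + 14 \cdot 4} = \frac{1}{-243 - 12 + 1134 + 56} = \frac{1}{935} \approx 0.0010695$)
$\frac{1}{X + j} = \frac{1}{\frac{1}{935} - 7090} = \frac{1}{- \frac{6629149}{935}} = - \frac{935}{6629149}$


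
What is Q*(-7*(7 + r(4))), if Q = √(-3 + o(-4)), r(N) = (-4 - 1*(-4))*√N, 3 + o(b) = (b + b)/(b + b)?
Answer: -49*I*√5 ≈ -109.57*I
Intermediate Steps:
o(b) = -2 (o(b) = -3 + (b + b)/(b + b) = -3 + (2*b)/((2*b)) = -3 + (2*b)*(1/(2*b)) = -3 + 1 = -2)
r(N) = 0 (r(N) = (-4 + 4)*√N = 0*√N = 0)
Q = I*√5 (Q = √(-3 - 2) = √(-5) = I*√5 ≈ 2.2361*I)
Q*(-7*(7 + r(4))) = (I*√5)*(-7*(7 + 0)) = (I*√5)*(-7*7) = (I*√5)*(-49) = -49*I*√5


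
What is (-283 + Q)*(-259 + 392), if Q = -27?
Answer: -41230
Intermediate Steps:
(-283 + Q)*(-259 + 392) = (-283 - 27)*(-259 + 392) = -310*133 = -41230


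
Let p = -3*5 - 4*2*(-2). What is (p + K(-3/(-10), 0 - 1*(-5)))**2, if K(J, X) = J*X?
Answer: 25/4 ≈ 6.2500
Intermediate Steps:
p = 1 (p = -15 - 8*(-2) = -15 + 16 = 1)
(p + K(-3/(-10), 0 - 1*(-5)))**2 = (1 + (-3/(-10))*(0 - 1*(-5)))**2 = (1 + (-3*(-1/10))*(0 + 5))**2 = (1 + (3/10)*5)**2 = (1 + 3/2)**2 = (5/2)**2 = 25/4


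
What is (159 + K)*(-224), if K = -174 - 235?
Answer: 56000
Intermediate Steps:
K = -409
(159 + K)*(-224) = (159 - 409)*(-224) = -250*(-224) = 56000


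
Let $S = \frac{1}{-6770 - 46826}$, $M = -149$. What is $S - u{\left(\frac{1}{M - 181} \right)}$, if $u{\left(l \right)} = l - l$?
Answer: $- \frac{1}{53596} \approx -1.8658 \cdot 10^{-5}$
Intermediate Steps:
$u{\left(l \right)} = 0$
$S = - \frac{1}{53596}$ ($S = \frac{1}{-53596} = - \frac{1}{53596} \approx -1.8658 \cdot 10^{-5}$)
$S - u{\left(\frac{1}{M - 181} \right)} = - \frac{1}{53596} - 0 = - \frac{1}{53596} + 0 = - \frac{1}{53596}$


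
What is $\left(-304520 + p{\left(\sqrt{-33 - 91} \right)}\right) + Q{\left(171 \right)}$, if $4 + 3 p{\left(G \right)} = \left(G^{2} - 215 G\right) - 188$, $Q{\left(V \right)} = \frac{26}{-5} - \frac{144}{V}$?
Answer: $- \frac{86819942}{285} - \frac{430 i \sqrt{31}}{3} \approx -3.0463 \cdot 10^{5} - 798.05 i$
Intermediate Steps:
$Q{\left(V \right)} = - \frac{26}{5} - \frac{144}{V}$ ($Q{\left(V \right)} = 26 \left(- \frac{1}{5}\right) - \frac{144}{V} = - \frac{26}{5} - \frac{144}{V}$)
$p{\left(G \right)} = -64 - \frac{215 G}{3} + \frac{G^{2}}{3}$ ($p{\left(G \right)} = - \frac{4}{3} + \frac{\left(G^{2} - 215 G\right) - 188}{3} = - \frac{4}{3} + \frac{-188 + G^{2} - 215 G}{3} = - \frac{4}{3} - \left(\frac{188}{3} - \frac{G^{2}}{3} + \frac{215 G}{3}\right) = -64 - \frac{215 G}{3} + \frac{G^{2}}{3}$)
$\left(-304520 + p{\left(\sqrt{-33 - 91} \right)}\right) + Q{\left(171 \right)} = \left(-304520 - \left(64 + \frac{124}{3} + \frac{215 \sqrt{-33 - 91}}{3}\right)\right) - \left(\frac{26}{5} + \frac{144}{171}\right) = \left(-304520 - \left(64 + \frac{124}{3} + \frac{430 i \sqrt{31}}{3}\right)\right) - \frac{574}{95} = \left(-304520 - \left(64 + \frac{124}{3} + \frac{215}{3} \cdot 2 i \sqrt{31}\right)\right) - \frac{574}{95} = \left(-304520 - \left(\frac{316}{3} + \frac{430 i \sqrt{31}}{3}\right)\right) - \frac{574}{95} = \left(- \frac{913876}{3} - \frac{430 i \sqrt{31}}{3}\right) - \frac{574}{95} = - \frac{86819942}{285} - \frac{430 i \sqrt{31}}{3}$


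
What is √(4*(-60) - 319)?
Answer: I*√559 ≈ 23.643*I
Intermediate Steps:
√(4*(-60) - 319) = √(-240 - 319) = √(-559) = I*√559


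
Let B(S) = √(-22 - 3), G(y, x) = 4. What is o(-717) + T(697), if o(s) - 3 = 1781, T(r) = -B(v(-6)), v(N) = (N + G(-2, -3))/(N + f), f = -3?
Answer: 1784 - 5*I ≈ 1784.0 - 5.0*I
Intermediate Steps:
v(N) = (4 + N)/(-3 + N) (v(N) = (N + 4)/(N - 3) = (4 + N)/(-3 + N))
B(S) = 5*I (B(S) = √(-25) = 5*I)
T(r) = -5*I
o(s) = 1784 (o(s) = 3 + 1781 = 1784)
o(-717) + T(697) = 1784 - 5*I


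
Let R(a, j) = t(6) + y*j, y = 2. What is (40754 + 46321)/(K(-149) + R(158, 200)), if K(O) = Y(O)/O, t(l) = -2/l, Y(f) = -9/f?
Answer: 5799456225/26618972 ≈ 217.87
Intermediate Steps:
R(a, j) = -1/3 + 2*j (R(a, j) = -2/6 + 2*j = -2*1/6 + 2*j = -1/3 + 2*j)
K(O) = -9/O**2 (K(O) = (-9/O)/O = -9/O**2)
(40754 + 46321)/(K(-149) + R(158, 200)) = (40754 + 46321)/(-9/(-149)**2 + (-1/3 + 2*200)) = 87075/(-9*1/22201 + (-1/3 + 400)) = 87075/(-9/22201 + 1199/3) = 87075/(26618972/66603) = 87075*(66603/26618972) = 5799456225/26618972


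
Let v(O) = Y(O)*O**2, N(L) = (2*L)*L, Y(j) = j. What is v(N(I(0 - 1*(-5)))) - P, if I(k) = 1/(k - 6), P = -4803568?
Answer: 4803576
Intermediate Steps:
I(k) = 1/(-6 + k)
N(L) = 2*L**2
v(O) = O**3 (v(O) = O*O**2 = O**3)
v(N(I(0 - 1*(-5)))) - P = (2*(1/(-6 + (0 - 1*(-5))))**2)**3 - 1*(-4803568) = (2*(1/(-6 + (0 + 5)))**2)**3 + 4803568 = (2*(1/(-6 + 5))**2)**3 + 4803568 = (2*(1/(-1))**2)**3 + 4803568 = (2*(-1)**2)**3 + 4803568 = (2*1)**3 + 4803568 = 2**3 + 4803568 = 8 + 4803568 = 4803576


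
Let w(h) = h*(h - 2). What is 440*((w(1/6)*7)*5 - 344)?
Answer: -1404590/9 ≈ -1.5607e+5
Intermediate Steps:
w(h) = h*(-2 + h)
440*((w(1/6)*7)*5 - 344) = 440*((((-2 + 1/6)/6)*7)*5 - 344) = 440*((((1/6)*(-11/6))*7)*5 - 344) = 440*(-11/36*7*5 - 344) = 440*(-77/36*5 - 344) = 440*(-385/36 - 344) = 440*(-12769/36) = -1404590/9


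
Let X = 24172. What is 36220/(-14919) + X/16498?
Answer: -118467746/123066831 ≈ -0.96263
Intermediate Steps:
36220/(-14919) + X/16498 = 36220/(-14919) + 24172/16498 = 36220*(-1/14919) + 24172*(1/16498) = -36220/14919 + 12086/8249 = -118467746/123066831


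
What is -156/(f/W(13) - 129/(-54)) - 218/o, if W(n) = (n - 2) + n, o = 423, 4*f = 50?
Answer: -9593614/177237 ≈ -54.129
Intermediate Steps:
f = 25/2 (f = (¼)*50 = 25/2 ≈ 12.500)
W(n) = -2 + 2*n (W(n) = (-2 + n) + n = -2 + 2*n)
-156/(f/W(13) - 129/(-54)) - 218/o = -156/(25/(2*(-2 + 2*13)) - 129/(-54)) - 218/423 = -156/(25/(2*(-2 + 26)) - 129*(-1/54)) - 218*1/423 = -156/((25/2)/24 + 43/18) - 218/423 = -156/((25/2)*(1/24) + 43/18) - 218/423 = -156/(25/48 + 43/18) - 218/423 = -156/419/144 - 218/423 = -156*144/419 - 218/423 = -22464/419 - 218/423 = -9593614/177237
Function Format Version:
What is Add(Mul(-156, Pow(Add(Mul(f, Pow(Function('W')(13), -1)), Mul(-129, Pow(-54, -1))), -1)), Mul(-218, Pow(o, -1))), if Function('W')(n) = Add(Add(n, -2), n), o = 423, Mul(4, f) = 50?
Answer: Rational(-9593614, 177237) ≈ -54.129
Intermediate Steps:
f = Rational(25, 2) (f = Mul(Rational(1, 4), 50) = Rational(25, 2) ≈ 12.500)
Function('W')(n) = Add(-2, Mul(2, n)) (Function('W')(n) = Add(Add(-2, n), n) = Add(-2, Mul(2, n)))
Add(Mul(-156, Pow(Add(Mul(f, Pow(Function('W')(13), -1)), Mul(-129, Pow(-54, -1))), -1)), Mul(-218, Pow(o, -1))) = Add(Mul(-156, Pow(Add(Mul(Rational(25, 2), Pow(Add(-2, Mul(2, 13)), -1)), Mul(-129, Pow(-54, -1))), -1)), Mul(-218, Pow(423, -1))) = Add(Mul(-156, Pow(Add(Mul(Rational(25, 2), Pow(Add(-2, 26), -1)), Mul(-129, Rational(-1, 54))), -1)), Mul(-218, Rational(1, 423))) = Add(Mul(-156, Pow(Add(Mul(Rational(25, 2), Pow(24, -1)), Rational(43, 18)), -1)), Rational(-218, 423)) = Add(Mul(-156, Pow(Add(Mul(Rational(25, 2), Rational(1, 24)), Rational(43, 18)), -1)), Rational(-218, 423)) = Add(Mul(-156, Pow(Add(Rational(25, 48), Rational(43, 18)), -1)), Rational(-218, 423)) = Add(Mul(-156, Pow(Rational(419, 144), -1)), Rational(-218, 423)) = Add(Mul(-156, Rational(144, 419)), Rational(-218, 423)) = Add(Rational(-22464, 419), Rational(-218, 423)) = Rational(-9593614, 177237)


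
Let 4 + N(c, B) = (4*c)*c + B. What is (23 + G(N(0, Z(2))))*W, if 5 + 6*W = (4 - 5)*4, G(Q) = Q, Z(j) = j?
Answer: -63/2 ≈ -31.500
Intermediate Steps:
N(c, B) = -4 + B + 4*c² (N(c, B) = -4 + ((4*c)*c + B) = -4 + (4*c² + B) = -4 + (B + 4*c²) = -4 + B + 4*c²)
W = -3/2 (W = -⅚ + ((4 - 5)*4)/6 = -⅚ + (-1*4)/6 = -⅚ + (⅙)*(-4) = -⅚ - ⅔ = -3/2 ≈ -1.5000)
(23 + G(N(0, Z(2))))*W = (23 + (-4 + 2 + 4*0²))*(-3/2) = (23 + (-4 + 2 + 4*0))*(-3/2) = (23 + (-4 + 2 + 0))*(-3/2) = (23 - 2)*(-3/2) = 21*(-3/2) = -63/2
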